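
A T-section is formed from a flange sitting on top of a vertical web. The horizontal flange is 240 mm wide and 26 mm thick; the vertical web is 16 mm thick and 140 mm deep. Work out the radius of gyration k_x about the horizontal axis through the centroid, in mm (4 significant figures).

k_x ≈ 42.57 mm

Decompose the section into non-overlapping parts with the origin at the bottom-left of its bounding rectangle.
Flange: 240 × 26, A = 6 240 mm², y = 153 mm, Ī = 351 520 mm⁴.
Web: 16 × 140, A = 2 240 mm², y = 70 mm, Ī = 3 658 667 mm⁴.
Centroid: ȳ = ΣA·y / ΣA = 131.075 mm.
Transfer each piece to the horizontal axis through the centroid using Ī + A·d² with d = y − 131.075:
  flange: d = 21.9245 mm → contributes +3 350 994 mm⁴
  web: d = -61.0755 mm → contributes +12 014 344 mm⁴
Total I = 15 365 338 mm⁴.
Radius of gyration: k = √(I/A) = √(15 365 338 / 8 480) = 42.567 mm.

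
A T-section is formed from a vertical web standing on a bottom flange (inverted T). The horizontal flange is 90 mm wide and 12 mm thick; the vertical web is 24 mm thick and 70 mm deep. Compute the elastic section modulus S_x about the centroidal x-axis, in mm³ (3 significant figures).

S_x ≈ 3.53 × 10⁴ mm³

Treat the section as a set of non-overlapping primitives; coordinates are from the bounding-box lower-left.
Flange: 90 × 12, A = 1 080 mm², y = 6 mm, Ī = 12 960 mm⁴.
Web: 24 × 70, A = 1 680 mm², y = 47 mm, Ī = 686 000 mm⁴.
Centroid: ȳ = ΣA·y / ΣA = 30.957 mm.
Transfer each piece to the centroidal x-axis using Ī + A·d² with d = y − 30.957:
  flange: d = -24.957 mm → contributes +685 614 mm⁴
  web: d = 16.043 mm → contributes +1 118 421 mm⁴
Total I = 1 804 035 mm⁴.
Extreme fibre distance c = 51.043 mm; S = I/c = 35 343 mm³.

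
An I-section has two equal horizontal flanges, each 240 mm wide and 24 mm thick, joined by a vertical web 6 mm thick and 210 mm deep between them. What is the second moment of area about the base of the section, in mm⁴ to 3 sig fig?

Decompose the section into non-overlapping parts with the origin at the bottom-left of its bounding rectangle.
Bottom flange: 240 × 24, A = 5 760 mm², y = 12 mm, Ī = 276 480 mm⁴.
Web: 6 × 210, A = 1 260 mm², y = 129 mm, Ī = 4 630 500 mm⁴.
Top flange: 240 × 24, A = 5 760 mm², y = 246 mm, Ī = 276 480 mm⁴.
Transfer each piece to the base of the section using Ī + A·d² with d = y − 0:
  bottom flange: d = 12 mm → contributes +1 105 920 mm⁴
  web: d = 129 mm → contributes +25 598 160 mm⁴
  top flange: d = 246 mm → contributes +348 848 640 mm⁴
Total I = 375 552 720 mm⁴.

I_base ≈ 3.76 × 10⁸ mm⁴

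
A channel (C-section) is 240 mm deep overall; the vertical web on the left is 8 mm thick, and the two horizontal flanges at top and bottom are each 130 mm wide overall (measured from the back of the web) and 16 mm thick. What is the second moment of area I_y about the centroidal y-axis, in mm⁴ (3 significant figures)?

I_y ≈ 1.03 × 10⁷ mm⁴

Decompose the section into non-overlapping parts with the origin at the bottom-left of its bounding rectangle.
Web: 8 × 240, A = 1 920 mm², x = 4 mm, Ī = 10 240 mm⁴.
Top flange (beyond web): 122 × 16, A = 1 952 mm², x = 69 mm, Ī = 2 421 131 mm⁴.
Bottom flange (beyond web): 122 × 16, A = 1 952 mm², x = 69 mm, Ī = 2 421 131 mm⁴.
Centroid: x̄ = ΣA·x / ΣA = 47.571 mm.
Transfer each piece to the centroidal y-axis using Ī + A·d² with d = x − 47.571:
  web: d = -43.571 mm → contributes +3 655 301 mm⁴
  top flange (beyond web): d = 21.429 mm → contributes +3 317 457 mm⁴
  bottom flange (beyond web): d = 21.429 mm → contributes +3 317 457 mm⁴
Total I = 10 290 216 mm⁴.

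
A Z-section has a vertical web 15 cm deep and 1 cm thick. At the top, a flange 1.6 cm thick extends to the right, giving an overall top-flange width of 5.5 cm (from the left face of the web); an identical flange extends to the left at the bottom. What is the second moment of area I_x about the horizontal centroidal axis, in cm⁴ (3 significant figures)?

I_x ≈ 931 cm⁴

Decompose the section into non-overlapping parts with the origin at the bottom-left of its bounding rectangle.
Web: 1 × 15, A = 15 cm², y = 7.5 cm, Ī = 281.25 cm⁴.
Top flange (beyond web): 4.5 × 1.6, A = 7.2 cm², y = 14.2 cm, Ī = 1.536 cm⁴.
Bottom flange (beyond web): 4.5 × 1.6, A = 7.2 cm², y = 0.8 cm, Ī = 1.536 cm⁴.
Centroid: ȳ = ΣA·y / ΣA = 7.5 cm.
Transfer each piece to the horizontal centroidal axis using Ī + A·d² with d = y − 7.5:
  web: d = 0 cm → contributes +281.25 cm⁴
  top flange (beyond web): d = 6.7 cm → contributes +324.74 cm⁴
  bottom flange (beyond web): d = -6.7 cm → contributes +324.74 cm⁴
Total I = 930.74 cm⁴.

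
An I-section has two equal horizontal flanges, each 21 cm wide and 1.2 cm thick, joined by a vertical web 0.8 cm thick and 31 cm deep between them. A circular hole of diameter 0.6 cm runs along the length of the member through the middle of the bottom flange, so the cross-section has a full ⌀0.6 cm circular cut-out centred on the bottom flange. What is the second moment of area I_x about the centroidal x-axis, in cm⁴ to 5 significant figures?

Treat the section as a set of non-overlapping primitives; coordinates are from the bounding-box lower-left.
Bottom flange: 21 × 1.2, A = 25.2 cm², y = 0.6 cm, Ī = 3.024 cm⁴.
Web: 0.8 × 31, A = 24.8 cm², y = 16.7 cm, Ī = 1986.067 cm⁴.
Top flange: 21 × 1.2, A = 25.2 cm², y = 32.8 cm, Ī = 3.024 cm⁴.
Hole (subtracted): ⌀0.6, A = 0.2827433 cm², y = 0.6 cm, Ī = 0.006361725 cm⁴.
Centroid: ȳ = ΣA·y / ΣA = 16.76076 cm.
Transfer each piece to the centroidal x-axis using Ī + A·d² with d = y − 16.76076:
  bottom flange: d = -16.16076 cm → contributes +6584.514 cm⁴
  web: d = -0.06076261 cm → contributes +1986.158 cm⁴
  top flange: d = 16.03924 cm → contributes +6485.904 cm⁴
  hole: d = -16.16076 cm → contributes −73.85051 cm⁴
Total I = 14982.73 cm⁴.

I_x ≈ 1.4983 × 10⁴ cm⁴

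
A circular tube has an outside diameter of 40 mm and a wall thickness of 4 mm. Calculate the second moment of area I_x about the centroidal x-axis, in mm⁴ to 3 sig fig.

I_x ≈ 7.42 × 10⁴ mm⁴

Decompose the section into non-overlapping parts with the origin at the bottom-left of its bounding rectangle.
Outer circle: ⌀40, A = 1256.6 mm², y = 20 mm, Ī = 125 664 mm⁴.
Bore (subtracted): ⌀32, A = 804.25 mm², y = 20 mm, Ī = 51 472 mm⁴.
By symmetry the centroid is at mid-height, ȳ = 20 mm.
All pieces are centred on the centroidal x-axis, so I = ΣĪ (holes subtracted) = 74 192 mm⁴.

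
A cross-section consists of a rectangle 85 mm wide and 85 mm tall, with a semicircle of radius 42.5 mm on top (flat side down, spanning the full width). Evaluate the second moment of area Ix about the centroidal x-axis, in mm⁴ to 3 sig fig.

Split into non-overlapping primitives; take the origin at the lower-left of the bounding box.
Rectangular body: 85 × 85, A = 7 225 mm², y = 42.5 mm, Ī = 4 350 052 mm⁴.
Semicircular cap: semicircle r = 42.5, A = 2837.3 mm², y = 103.04 mm, Ī = 358 086 mm⁴.
Centroid: ȳ = ΣA·y / ΣA = 59.57 mm.
Transfer each piece to the centroidal x-axis using Ī + A·d² with d = y − 59.57:
  rectangular body: d = -17.07 mm → contributes +6 455 250 mm⁴
  semicircular cap: d = 43.468 mm → contributes +5 718 928 mm⁴
Total I = 12 174 178 mm⁴.

Ix ≈ 1.22 × 10⁷ mm⁴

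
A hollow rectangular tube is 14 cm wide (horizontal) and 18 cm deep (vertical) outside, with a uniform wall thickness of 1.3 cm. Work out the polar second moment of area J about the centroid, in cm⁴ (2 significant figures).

Split into non-overlapping primitives; take the origin at the lower-left of the bounding box.
Outer rectangle: 14 × 18, A = 252 cm², y = 9 cm, Ī = 6 804 cm⁴.
Inner void (subtracted): 11.4 × 15.4, A = 175.6 cm², y = 9 cm, Ī = 3 470 cm⁴.
By symmetry the centroid is at mid-height, ȳ = 9 cm.
All pieces are centred on the centroidal x-axis, so I = ΣĪ (holes subtracted) = 3 334 cm⁴.
Repeating about the centroidal y-axis gives I_y = 2 215 cm⁴.
Polar second moment: J = I_x + I_y = 5 549 cm⁴.

J ≈ 5500 cm⁴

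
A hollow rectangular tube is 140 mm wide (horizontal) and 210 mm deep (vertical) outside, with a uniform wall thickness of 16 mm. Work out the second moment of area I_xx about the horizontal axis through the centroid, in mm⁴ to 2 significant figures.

Break the section into simple shapes (no overlaps), measuring from the bottom-left corner of the bounding box.
Outer rectangle: 140 × 210, A = 29 400 mm², y = 105 mm, Ī = 108 045 000 mm⁴.
Inner void (subtracted): 108 × 178, A = 19 224 mm², y = 105 mm, Ī = 50 757 768 mm⁴.
By symmetry the centroid is at mid-height, ȳ = 105 mm.
All pieces are centred on the horizontal axis through the centroid, so I = ΣĪ (holes subtracted) = 57 287 232 mm⁴.

I_xx ≈ 5.7 × 10⁷ mm⁴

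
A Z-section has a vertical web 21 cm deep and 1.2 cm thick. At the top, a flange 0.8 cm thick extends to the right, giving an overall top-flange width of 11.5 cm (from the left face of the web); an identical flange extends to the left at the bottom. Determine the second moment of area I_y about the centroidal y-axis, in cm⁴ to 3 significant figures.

I_y ≈ 694 cm⁴

Break the section into simple shapes (no overlaps), measuring from the bottom-left corner of the bounding box.
Web: 1.2 × 21, A = 25.2 cm², x = 10.9 cm, Ī = 3.024 cm⁴.
Top flange (beyond web): 10.3 × 0.8, A = 8.24 cm², x = 16.65 cm, Ī = 72.848 cm⁴.
Bottom flange (beyond web): 10.3 × 0.8, A = 8.24 cm², x = 5.15 cm, Ī = 72.848 cm⁴.
Centroid: x̄ = ΣA·x / ΣA = 10.9 cm.
Transfer each piece to the centroidal y-axis using Ī + A·d² with d = x − 10.9:
  web: d = 0 cm → contributes +3.024 cm⁴
  top flange (beyond web): d = 5.75 cm → contributes +345.28 cm⁴
  bottom flange (beyond web): d = -5.75 cm → contributes +345.28 cm⁴
Total I = 693.59 cm⁴.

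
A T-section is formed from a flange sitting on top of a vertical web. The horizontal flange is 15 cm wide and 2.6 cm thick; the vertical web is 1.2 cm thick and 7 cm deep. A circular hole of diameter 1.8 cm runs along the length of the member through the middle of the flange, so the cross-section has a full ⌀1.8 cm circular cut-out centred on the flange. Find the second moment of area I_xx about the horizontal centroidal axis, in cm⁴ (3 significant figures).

Split into non-overlapping primitives; take the origin at the lower-left of the bounding box.
Flange: 15 × 2.6, A = 39 cm², y = 8.3 cm, Ī = 21.97 cm⁴.
Web: 1.2 × 7, A = 8.4 cm², y = 3.5 cm, Ī = 34.3 cm⁴.
Hole (subtracted): ⌀1.8, A = 2.5447 cm², y = 8.3 cm, Ī = 0.5153 cm⁴.
Centroid: ȳ = ΣA·y / ΣA = 7.4011 cm.
Transfer each piece to the horizontal centroidal axis using Ī + A·d² with d = y − 7.4011:
  flange: d = 0.89889 cm → contributes +53.482 cm⁴
  web: d = -3.9011 cm → contributes +162.14 cm⁴
  hole: d = 0.89889 cm → contributes −2.5714 cm⁴
Total I = 213.05 cm⁴.

I_xx ≈ 213 cm⁴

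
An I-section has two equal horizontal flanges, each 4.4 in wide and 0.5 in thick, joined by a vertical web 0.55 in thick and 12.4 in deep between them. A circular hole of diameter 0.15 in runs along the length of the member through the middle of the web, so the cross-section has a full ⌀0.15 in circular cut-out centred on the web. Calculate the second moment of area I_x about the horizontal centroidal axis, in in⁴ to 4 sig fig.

Treat the section as a set of non-overlapping primitives; coordinates are from the bounding-box lower-left.
Bottom flange: 4.4 × 0.5, A = 2.2 in², y = 0.25 in, Ī = 0.0458333 in⁴.
Web: 0.55 × 12.4, A = 6.82 in², y = 6.7 in, Ī = 87.3869 in⁴.
Top flange: 4.4 × 0.5, A = 2.2 in², y = 13.15 in, Ī = 0.0458333 in⁴.
Hole (subtracted): ⌀0.15, A = 0.0176715 in², y = 6.7 in, Ī = 0.0000248505 in⁴.
By symmetry the centroid is at mid-height, ȳ = 6.7 in.
Transfer each piece to the horizontal centroidal axis using Ī + A·d² with d = y − 6.7:
  bottom flange: d = -6.45 in → contributes +91.5713 in⁴
  web: d = 0 in → contributes +87.3869 in⁴
  top flange: d = 6.45 in → contributes +91.5713 in⁴
  hole: d = 0 in → contributes −0.0000248505 in⁴
Total I = 270.53 in⁴.

I_x ≈ 270.5 in⁴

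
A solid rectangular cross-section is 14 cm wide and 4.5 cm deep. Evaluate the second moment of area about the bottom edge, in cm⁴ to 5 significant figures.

The section: 14 × 4.5, A = 63 cm², y = 2.25 cm, Ī = 106.3125 cm⁴.
Transfer it to a horizontal axis along the bottom face using Ī + A·d² with d = y − 0:
  the section: d = 2.25 cm → contributes +425.25 cm⁴
Total I = 425.25 cm⁴.

I_base ≈ 425.25 cm⁴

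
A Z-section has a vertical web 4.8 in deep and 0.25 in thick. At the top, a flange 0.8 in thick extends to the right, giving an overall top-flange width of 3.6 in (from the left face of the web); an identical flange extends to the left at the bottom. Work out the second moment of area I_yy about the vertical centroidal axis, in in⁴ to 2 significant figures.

I_yy ≈ 22 in⁴

Break the section into simple shapes (no overlaps), measuring from the bottom-left corner of the bounding box.
Web: 0.25 × 4.8, A = 1.2 in², x = 3.475 in, Ī = 0.00625 in⁴.
Top flange (beyond web): 3.35 × 0.8, A = 2.68 in², x = 5.275 in, Ī = 2.506 in⁴.
Bottom flange (beyond web): 3.35 × 0.8, A = 2.68 in², x = 1.675 in, Ī = 2.506 in⁴.
Centroid: x̄ = ΣA·x / ΣA = 3.475 in.
Transfer each piece to the vertical centroidal axis using Ī + A·d² with d = x − 3.475:
  web: d = 0 in → contributes +0.00625 in⁴
  top flange (beyond web): d = 1.8 in → contributes +11.19 in⁴
  bottom flange (beyond web): d = -1.8 in → contributes +11.19 in⁴
Total I = 22.39 in⁴.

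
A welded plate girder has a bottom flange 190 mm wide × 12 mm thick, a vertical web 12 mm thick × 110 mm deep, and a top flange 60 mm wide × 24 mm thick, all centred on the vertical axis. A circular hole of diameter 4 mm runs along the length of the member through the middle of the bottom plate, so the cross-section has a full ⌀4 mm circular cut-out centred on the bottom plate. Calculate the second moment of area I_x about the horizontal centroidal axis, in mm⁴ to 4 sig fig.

Break the section into simple shapes (no overlaps), measuring from the bottom-left corner of the bounding box.
Bottom plate: 190 × 12, A = 2 280 mm², y = 6 mm, Ī = 27 360 mm⁴.
Web plate: 12 × 110, A = 1 320 mm², y = 67 mm, Ī = 1 331 000 mm⁴.
Top plate: 60 × 24, A = 1 440 mm², y = 134 mm, Ī = 69 120 mm⁴.
Hole (subtracted): ⌀4, A = 12.5664 mm², y = 6 mm, Ī = 12.5664 mm⁴.
Centroid: ȳ = ΣA·y / ΣA = 58.679 mm.
Transfer each piece to the horizontal centroidal axis using Ī + A·d² with d = y − 58.679:
  bottom plate: d = -52.679 mm → contributes +6 354 527 mm⁴
  web plate: d = 8.32104 mm → contributes +1 422 396 mm⁴
  top plate: d = 75.321 mm → contributes +8 238 612 mm⁴
  hole: d = -52.679 mm → contributes −34885.2 mm⁴
Total I = 15 980 650 mm⁴.

I_x ≈ 1.598 × 10⁷ mm⁴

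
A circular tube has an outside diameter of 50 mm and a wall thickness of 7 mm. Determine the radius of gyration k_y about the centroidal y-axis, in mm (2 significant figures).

k_y ≈ 15 mm

Treat the section as a set of non-overlapping primitives; coordinates are from the bounding-box lower-left.
Outer circle: ⌀50, A = 1 963 mm², x = 25 mm, Ī = 306 796 mm⁴.
Bore (subtracted): ⌀36, A = 1 018 mm², x = 25 mm, Ī = 82 448 mm⁴.
By symmetry the centroid is at mid-width, x̄ = 25 mm.
All pieces are centred on the centroidal y-axis, so I = ΣĪ (holes subtracted) = 224 348 mm⁴.
Radius of gyration: k = √(I/A) = √(224 348 / 945.6) = 15.4 mm.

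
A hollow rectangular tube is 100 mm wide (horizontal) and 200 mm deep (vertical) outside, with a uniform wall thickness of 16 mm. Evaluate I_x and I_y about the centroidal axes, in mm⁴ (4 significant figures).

Treat the section as a set of non-overlapping primitives; coordinates are from the bounding-box lower-left.
Outer rectangle: 100 × 200, A = 20 000 mm², y = 100 mm, Ī = 66 666 667 mm⁴.
Inner void (subtracted): 68 × 168, A = 11 424 mm², y = 100 mm, Ī = 26 869 248 mm⁴.
By symmetry the centroid is at mid-height, ȳ = 100 mm.
All pieces are centred on the centroidal x-axis, so I = ΣĪ (holes subtracted) = 39 797 419 mm⁴.
Repeating about the centroidal y-axis gives I_y = 12 264 619 mm⁴.

I_x ≈ 3.980 × 10⁷ mm⁴, I_y ≈ 1.226 × 10⁷ mm⁴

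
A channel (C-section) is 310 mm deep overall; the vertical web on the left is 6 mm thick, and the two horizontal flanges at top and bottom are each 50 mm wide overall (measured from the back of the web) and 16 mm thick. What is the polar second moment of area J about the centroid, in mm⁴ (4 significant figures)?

J ≈ 4.608 × 10⁷ mm⁴

Treat the section as a set of non-overlapping primitives; coordinates are from the bounding-box lower-left.
Web: 6 × 310, A = 1 860 mm², y = 155 mm, Ī = 14 895 500 mm⁴.
Top flange (beyond web): 44 × 16, A = 704 mm², y = 302 mm, Ī = 15018.7 mm⁴.
Bottom flange (beyond web): 44 × 16, A = 704 mm², y = 8 mm, Ī = 15018.7 mm⁴.
By symmetry the centroid is at mid-height, ȳ = 155 mm.
Transfer each piece to the centroidal x-axis using Ī + A·d² with d = y − 155:
  web: d = 0 mm → contributes +14 895 500 mm⁴
  top flange (beyond web): d = 147 mm → contributes +15 227 755 mm⁴
  bottom flange (beyond web): d = -147 mm → contributes +15 227 755 mm⁴
Total I = 45 351 009 mm⁴.
For the y-axis: x̄ = 13.7711 mm.
Repeating about the centroidal y-axis gives I_y = 733 594 mm⁴.
Polar second moment: J = I_x + I_y = 46 084 603 mm⁴.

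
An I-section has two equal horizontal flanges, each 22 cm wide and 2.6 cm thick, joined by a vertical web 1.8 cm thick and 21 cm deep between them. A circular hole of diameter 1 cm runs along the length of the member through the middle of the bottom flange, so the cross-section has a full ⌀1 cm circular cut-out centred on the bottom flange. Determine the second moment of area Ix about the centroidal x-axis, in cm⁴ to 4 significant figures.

Ix ≈ 1.727 × 10⁴ cm⁴

Decompose the section into non-overlapping parts with the origin at the bottom-left of its bounding rectangle.
Bottom flange: 22 × 2.6, A = 57.2 cm², y = 1.3 cm, Ī = 32.2227 cm⁴.
Web: 1.8 × 21, A = 37.8 cm², y = 13.1 cm, Ī = 1389.15 cm⁴.
Top flange: 22 × 2.6, A = 57.2 cm², y = 24.9 cm, Ī = 32.2227 cm⁴.
Hole (subtracted): ⌀1, A = 0.785398 cm², y = 1.3 cm, Ī = 0.0490874 cm⁴.
Centroid: ȳ = ΣA·y / ΣA = 13.1612 cm.
Transfer each piece to the centroidal x-axis using Ī + A·d² with d = y − 13.1612:
  bottom flange: d = -11.8612 cm → contributes +8079.59 cm⁴
  web: d = -0.0612074 cm → contributes +1389.29 cm⁴
  top flange: d = 11.7388 cm → contributes +7914.34 cm⁴
  hole: d = -11.8612 cm → contributes −110.545 cm⁴
Total I = 17272.7 cm⁴.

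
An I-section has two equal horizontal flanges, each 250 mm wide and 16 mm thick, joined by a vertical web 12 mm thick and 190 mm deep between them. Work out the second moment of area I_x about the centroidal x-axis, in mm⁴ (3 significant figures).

Treat the section as a set of non-overlapping primitives; coordinates are from the bounding-box lower-left.
Bottom flange: 250 × 16, A = 4 000 mm², y = 8 mm, Ī = 85 333 mm⁴.
Web: 12 × 190, A = 2 280 mm², y = 111 mm, Ī = 6 859 000 mm⁴.
Top flange: 250 × 16, A = 4 000 mm², y = 214 mm, Ī = 85 333 mm⁴.
By symmetry the centroid is at mid-height, ȳ = 111 mm.
Transfer each piece to the centroidal x-axis using Ī + A·d² with d = y − 111:
  bottom flange: d = -103 mm → contributes +42 521 333 mm⁴
  web: d = 0 mm → contributes +6 859 000 mm⁴
  top flange: d = 103 mm → contributes +42 521 333 mm⁴
Total I = 91 901 667 mm⁴.

I_x ≈ 9.19 × 10⁷ mm⁴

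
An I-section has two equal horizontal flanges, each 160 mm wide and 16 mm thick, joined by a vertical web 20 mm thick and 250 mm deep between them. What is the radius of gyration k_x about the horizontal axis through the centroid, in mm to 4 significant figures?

k_x ≈ 107.4 mm

Break the section into simple shapes (no overlaps), measuring from the bottom-left corner of the bounding box.
Bottom flange: 160 × 16, A = 2 560 mm², y = 8 mm, Ī = 54613.3 mm⁴.
Web: 20 × 250, A = 5 000 mm², y = 141 mm, Ī = 26 041 667 mm⁴.
Top flange: 160 × 16, A = 2 560 mm², y = 274 mm, Ī = 54613.3 mm⁴.
By symmetry the centroid is at mid-height, ȳ = 141 mm.
Transfer each piece to the horizontal axis through the centroid using Ī + A·d² with d = y − 141:
  bottom flange: d = -133 mm → contributes +45 338 453 mm⁴
  web: d = 0 mm → contributes +26 041 667 mm⁴
  top flange: d = 133 mm → contributes +45 338 453 mm⁴
Total I = 116 718 573 mm⁴.
Radius of gyration: k = √(I/A) = √(116 718 573 / 10 120) = 107.394 mm.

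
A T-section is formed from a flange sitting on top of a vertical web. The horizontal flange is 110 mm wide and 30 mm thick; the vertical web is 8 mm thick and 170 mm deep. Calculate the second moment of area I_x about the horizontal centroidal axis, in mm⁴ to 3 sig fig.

Break the section into simple shapes (no overlaps), measuring from the bottom-left corner of the bounding box.
Flange: 110 × 30, A = 3 300 mm², y = 185 mm, Ī = 247 500 mm⁴.
Web: 8 × 170, A = 1 360 mm², y = 85 mm, Ī = 3 275 333 mm⁴.
Centroid: ȳ = ΣA·y / ΣA = 155.82 mm.
Transfer each piece to the horizontal centroidal axis using Ī + A·d² with d = y − 155.82:
  flange: d = 29.185 mm → contributes +3 058 235 mm⁴
  web: d = -70.815 mm → contributes +10 095 499 mm⁴
Total I = 13 153 735 mm⁴.

I_x ≈ 1.32 × 10⁷ mm⁴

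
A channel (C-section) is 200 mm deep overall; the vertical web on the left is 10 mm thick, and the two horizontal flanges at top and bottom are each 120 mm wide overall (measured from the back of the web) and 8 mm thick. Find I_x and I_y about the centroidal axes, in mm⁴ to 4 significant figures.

I_x ≈ 2.290 × 10⁷ mm⁴, I_y ≈ 5.162 × 10⁶ mm⁴

Treat the section as a set of non-overlapping primitives; coordinates are from the bounding-box lower-left.
Web: 10 × 200, A = 2 000 mm², y = 100 mm, Ī = 6 666 667 mm⁴.
Top flange (beyond web): 110 × 8, A = 880 mm², y = 196 mm, Ī = 4693.33 mm⁴.
Bottom flange (beyond web): 110 × 8, A = 880 mm², y = 4 mm, Ī = 4693.33 mm⁴.
By symmetry the centroid is at mid-height, ȳ = 100 mm.
Transfer each piece to the centroidal x-axis using Ī + A·d² with d = y − 100:
  web: d = 0 mm → contributes +6 666 667 mm⁴
  top flange (beyond web): d = 96 mm → contributes +8 114 773 mm⁴
  bottom flange (beyond web): d = -96 mm → contributes +8 114 773 mm⁴
Total I = 22 896 213 mm⁴.
For the y-axis: x̄ = 33.0851 mm.
Repeating about the centroidal y-axis gives I_y = 5 161 546 mm⁴.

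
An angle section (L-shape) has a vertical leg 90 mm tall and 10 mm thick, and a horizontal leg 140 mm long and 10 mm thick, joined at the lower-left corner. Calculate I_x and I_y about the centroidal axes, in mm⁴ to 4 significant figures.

I_x ≈ 1.469 × 10⁶ mm⁴, I_y ≈ 4.444 × 10⁶ mm⁴

Break the section into simple shapes (no overlaps), measuring from the bottom-left corner of the bounding box.
Vertical leg: 10 × 90, A = 900 mm², y = 45 mm, Ī = 607 500 mm⁴.
Horizontal leg (remainder): 130 × 10, A = 1 300 mm², y = 5 mm, Ī = 10833.3 mm⁴.
Centroid: ȳ = ΣA·y / ΣA = 21.3636 mm.
Transfer each piece to the centroidal x-axis using Ī + A·d² with d = y − 21.3636:
  vertical leg: d = 23.6364 mm → contributes +1 110 310 mm⁴
  horizontal leg (remainder): d = -16.3636 mm → contributes +358 933 mm⁴
Total I = 1 469 242 mm⁴.
For the y-axis: x̄ = 46.3636 mm.
Repeating about the centroidal y-axis gives I_y = 4 444 242 mm⁴.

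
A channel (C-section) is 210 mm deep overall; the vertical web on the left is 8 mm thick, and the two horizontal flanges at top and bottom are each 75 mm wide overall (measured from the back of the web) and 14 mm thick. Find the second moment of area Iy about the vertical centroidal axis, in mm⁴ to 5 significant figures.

Treat the section as a set of non-overlapping primitives; coordinates are from the bounding-box lower-left.
Web: 8 × 210, A = 1 680 mm², x = 4 mm, Ī = 8 960 mm⁴.
Top flange (beyond web): 67 × 14, A = 938 mm², x = 41.5 mm, Ī = 350890.2 mm⁴.
Bottom flange (beyond web): 67 × 14, A = 938 mm², x = 41.5 mm, Ī = 350890.2 mm⁴.
Centroid: x̄ = ΣA·x / ΣA = 23.78346 mm.
Transfer each piece to the vertical centroidal axis using Ī + A·d² with d = x − 23.78346:
  web: d = -19.78346 mm → contributes +666487.6 mm⁴
  top flange (beyond web): d = 17.71654 mm → contributes +645305.5 mm⁴
  bottom flange (beyond web): d = 17.71654 mm → contributes +645305.5 mm⁴
Total I = 1 957 099 mm⁴.

Iy ≈ 1.9571 × 10⁶ mm⁴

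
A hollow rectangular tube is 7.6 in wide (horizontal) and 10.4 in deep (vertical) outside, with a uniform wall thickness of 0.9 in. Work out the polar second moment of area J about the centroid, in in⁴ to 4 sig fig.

Break the section into simple shapes (no overlaps), measuring from the bottom-left corner of the bounding box.
Outer rectangle: 7.6 × 10.4, A = 79.04 in², y = 5.2 in, Ī = 712.414 in⁴.
Inner void (subtracted): 5.8 × 8.6, A = 49.88 in², y = 5.2 in, Ī = 307.427 in⁴.
By symmetry the centroid is at mid-height, ȳ = 5.2 in.
All pieces are centred on the centroidal x-axis, so I = ΣĪ (holes subtracted) = 404.987 in⁴.
Repeating about the centroidal y-axis gives I_y = 240.616 in⁴.
Polar second moment: J = I_x + I_y = 645.602 in⁴.

J ≈ 645.6 in⁴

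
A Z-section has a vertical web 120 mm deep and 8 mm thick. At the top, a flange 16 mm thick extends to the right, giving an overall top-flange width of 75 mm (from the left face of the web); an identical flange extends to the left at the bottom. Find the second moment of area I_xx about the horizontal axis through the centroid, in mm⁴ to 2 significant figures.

Break the section into simple shapes (no overlaps), measuring from the bottom-left corner of the bounding box.
Web: 8 × 120, A = 960 mm², y = 60 mm, Ī = 1 152 000 mm⁴.
Top flange (beyond web): 67 × 16, A = 1 072 mm², y = 112 mm, Ī = 22 869 mm⁴.
Bottom flange (beyond web): 67 × 16, A = 1 072 mm², y = 8 mm, Ī = 22 869 mm⁴.
Centroid: ȳ = ΣA·y / ΣA = 60 mm.
Transfer each piece to the horizontal axis through the centroid using Ī + A·d² with d = y − 60:
  web: d = 0 mm → contributes +1 152 000 mm⁴
  top flange (beyond web): d = 52 mm → contributes +2 921 557 mm⁴
  bottom flange (beyond web): d = -52 mm → contributes +2 921 557 mm⁴
Total I = 6 995 115 mm⁴.

I_xx ≈ 7.0 × 10⁶ mm⁴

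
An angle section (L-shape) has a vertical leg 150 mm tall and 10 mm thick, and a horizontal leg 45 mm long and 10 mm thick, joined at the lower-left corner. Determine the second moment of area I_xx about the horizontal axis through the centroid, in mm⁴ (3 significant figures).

I_xx ≈ 4.21 × 10⁶ mm⁴

Treat the section as a set of non-overlapping primitives; coordinates are from the bounding-box lower-left.
Vertical leg: 10 × 150, A = 1 500 mm², y = 75 mm, Ī = 2 812 500 mm⁴.
Horizontal leg (remainder): 35 × 10, A = 350 mm², y = 5 mm, Ī = 2916.7 mm⁴.
Centroid: ȳ = ΣA·y / ΣA = 61.757 mm.
Transfer each piece to the horizontal axis through the centroid using Ī + A·d² with d = y − 61.757:
  vertical leg: d = 13.243 mm → contributes +3 075 575 mm⁴
  horizontal leg (remainder): d = -56.757 mm → contributes +1 130 382 mm⁴
Total I = 4 205 957 mm⁴.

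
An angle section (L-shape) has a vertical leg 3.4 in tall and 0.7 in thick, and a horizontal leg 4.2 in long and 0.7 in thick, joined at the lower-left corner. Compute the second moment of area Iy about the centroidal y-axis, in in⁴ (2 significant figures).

Iy ≈ 7.9 in⁴

Break the section into simple shapes (no overlaps), measuring from the bottom-left corner of the bounding box.
Vertical leg: 0.7 × 3.4, A = 2.38 in², x = 0.35 in, Ī = 0.09718 in⁴.
Horizontal leg (remainder): 3.5 × 0.7, A = 2.45 in², x = 2.45 in, Ī = 2.501 in⁴.
Centroid: x̄ = ΣA·x / ΣA = 1.415 in.
Transfer each piece to the centroidal y-axis using Ī + A·d² with d = x − 1.415:
  vertical leg: d = -1.065 in → contributes +2.798 in⁴
  horizontal leg (remainder): d = 1.035 in → contributes +5.124 in⁴
Total I = 7.922 in⁴.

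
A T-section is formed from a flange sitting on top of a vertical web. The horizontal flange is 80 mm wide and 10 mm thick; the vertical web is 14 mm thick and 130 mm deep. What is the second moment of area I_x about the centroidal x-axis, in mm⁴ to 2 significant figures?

Decompose the section into non-overlapping parts with the origin at the bottom-left of its bounding rectangle.
Flange: 80 × 10, A = 800 mm², y = 135 mm, Ī = 6 667 mm⁴.
Web: 14 × 130, A = 1 820 mm², y = 65 mm, Ī = 2 563 167 mm⁴.
Centroid: ȳ = ΣA·y / ΣA = 86.37 mm.
Transfer each piece to the centroidal x-axis using Ī + A·d² with d = y − 86.37:
  flange: d = 48.63 mm → contributes +1 898 253 mm⁴
  web: d = -21.37 mm → contributes +3 394 633 mm⁴
Total I = 5 292 887 mm⁴.

I_x ≈ 5.3 × 10⁶ mm⁴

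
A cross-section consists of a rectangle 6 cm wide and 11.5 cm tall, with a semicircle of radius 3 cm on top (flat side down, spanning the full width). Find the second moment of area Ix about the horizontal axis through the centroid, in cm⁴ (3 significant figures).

Ix ≈ 1350 cm⁴

Decompose the section into non-overlapping parts with the origin at the bottom-left of its bounding rectangle.
Rectangular body: 6 × 11.5, A = 69 cm², y = 5.75 cm, Ī = 760.44 cm⁴.
Semicircular cap: semicircle r = 3, A = 14.137 cm², y = 12.773 cm, Ī = 8.8903 cm⁴.
Centroid: ȳ = ΣA·y / ΣA = 6.9443 cm.
Transfer each piece to the horizontal axis through the centroid using Ī + A·d² with d = y − 6.9443:
  rectangular body: d = -1.1943 cm → contributes +858.85 cm⁴
  semicircular cap: d = 5.829 cm → contributes +489.23 cm⁴
Total I = 1348.1 cm⁴.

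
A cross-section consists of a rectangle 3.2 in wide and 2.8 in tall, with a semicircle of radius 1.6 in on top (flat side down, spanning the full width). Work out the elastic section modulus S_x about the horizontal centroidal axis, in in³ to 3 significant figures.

Decompose the section into non-overlapping parts with the origin at the bottom-left of its bounding rectangle.
Rectangular body: 3.2 × 2.8, A = 8.96 in², y = 1.4 in, Ī = 5.8539 in⁴.
Semicircular cap: semicircle r = 1.6, A = 4.0212 in², y = 3.4791 in, Ī = 0.7193 in⁴.
Centroid: ȳ = ΣA·y / ΣA = 2.044 in.
Transfer each piece to the horizontal centroidal axis using Ī + A·d² with d = y − 2.044:
  rectangular body: d = -0.64404 in → contributes +9.5703 in⁴
  semicircular cap: d = 1.435 in → contributes +9.0002 in⁴
Total I = 18.571 in⁴.
Extreme fibre distance c = 2.356 in; S = I/c = 7.8824 in³.

S_x ≈ 7.88 in³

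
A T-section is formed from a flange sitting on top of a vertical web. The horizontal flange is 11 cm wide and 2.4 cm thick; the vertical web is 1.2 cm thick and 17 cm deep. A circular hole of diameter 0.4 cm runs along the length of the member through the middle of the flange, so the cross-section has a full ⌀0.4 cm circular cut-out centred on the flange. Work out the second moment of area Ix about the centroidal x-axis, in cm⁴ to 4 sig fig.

Ix ≈ 1584 cm⁴

Treat the section as a set of non-overlapping primitives; coordinates are from the bounding-box lower-left.
Flange: 11 × 2.4, A = 26.4 cm², y = 18.2 cm, Ī = 12.672 cm⁴.
Web: 1.2 × 17, A = 20.4 cm², y = 8.5 cm, Ī = 491.3 cm⁴.
Hole (subtracted): ⌀0.4, A = 0.125664 cm², y = 18.2 cm, Ī = 0.00125664 cm⁴.
Centroid: ȳ = ΣA·y / ΣA = 13.9604 cm.
Transfer each piece to the centroidal x-axis using Ī + A·d² with d = y − 13.9604:
  flange: d = 4.23959 cm → contributes +487.189 cm⁴
  web: d = -5.46041 cm → contributes +1099.55 cm⁴
  hole: d = 4.23959 cm → contributes −2.25995 cm⁴
Total I = 1584.48 cm⁴.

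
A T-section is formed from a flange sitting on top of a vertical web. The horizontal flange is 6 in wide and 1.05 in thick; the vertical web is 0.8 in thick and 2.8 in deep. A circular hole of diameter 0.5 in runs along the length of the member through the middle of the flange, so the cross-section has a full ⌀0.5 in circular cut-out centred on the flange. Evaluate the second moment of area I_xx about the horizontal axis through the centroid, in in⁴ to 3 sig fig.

Break the section into simple shapes (no overlaps), measuring from the bottom-left corner of the bounding box.
Flange: 6 × 1.05, A = 6.3 in², y = 3.325 in, Ī = 0.57881 in⁴.
Web: 0.8 × 2.8, A = 2.24 in², y = 1.4 in, Ī = 1.4635 in⁴.
Hole (subtracted): ⌀0.5, A = 0.19635 in², y = 3.325 in, Ī = 0.003068 in⁴.
Centroid: ȳ = ΣA·y / ΣA = 2.8082 in.
Transfer each piece to the horizontal axis through the centroid using Ī + A·d² with d = y − 2.8082:
  flange: d = 0.5168 in → contributes +2.2614 in⁴
  web: d = -1.4082 in → contributes +5.9054 in⁴
  hole: d = 0.5168 in → contributes −0.055509 in⁴
Total I = 8.1114 in⁴.

I_xx ≈ 8.11 in⁴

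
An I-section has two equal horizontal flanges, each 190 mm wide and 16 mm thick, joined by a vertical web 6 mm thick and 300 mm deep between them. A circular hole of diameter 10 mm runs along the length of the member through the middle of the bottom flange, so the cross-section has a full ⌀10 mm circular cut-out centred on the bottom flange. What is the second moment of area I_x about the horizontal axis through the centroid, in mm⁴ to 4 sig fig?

Split into non-overlapping primitives; take the origin at the lower-left of the bounding box.
Bottom flange: 190 × 16, A = 3 040 mm², y = 8 mm, Ī = 64853.3 mm⁴.
Web: 6 × 300, A = 1 800 mm², y = 166 mm, Ī = 13 500 000 mm⁴.
Top flange: 190 × 16, A = 3 040 mm², y = 324 mm, Ī = 64853.3 mm⁴.
Hole (subtracted): ⌀10, A = 78.5398 mm², y = 8 mm, Ī = 490.874 mm⁴.
Centroid: ȳ = ΣA·y / ΣA = 167.591 mm.
Transfer each piece to the horizontal axis through the centroid using Ī + A·d² with d = y − 167.591:
  bottom flange: d = -159.591 mm → contributes +77 491 134 mm⁴
  web: d = -1.59064 mm → contributes +13 504 554 mm⁴
  top flange: d = 156.409 mm → contributes +74 435 075 mm⁴
  hole: d = -159.591 mm → contributes −2 000 835 mm⁴
Total I = 163 429 929 mm⁴.

I_x ≈ 1.634 × 10⁸ mm⁴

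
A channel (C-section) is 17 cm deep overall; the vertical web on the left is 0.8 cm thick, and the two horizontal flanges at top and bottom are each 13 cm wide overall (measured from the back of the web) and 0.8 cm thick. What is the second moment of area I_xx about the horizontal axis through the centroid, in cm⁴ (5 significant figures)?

Break the section into simple shapes (no overlaps), measuring from the bottom-left corner of the bounding box.
Web: 0.8 × 17, A = 13.6 cm², y = 8.5 cm, Ī = 327.5333 cm⁴.
Top flange (beyond web): 12.2 × 0.8, A = 9.76 cm², y = 16.6 cm, Ī = 0.5205333 cm⁴.
Bottom flange (beyond web): 12.2 × 0.8, A = 9.76 cm², y = 0.4 cm, Ī = 0.5205333 cm⁴.
By symmetry the centroid is at mid-height, ȳ = 8.5 cm.
Transfer each piece to the horizontal axis through the centroid using Ī + A·d² with d = y − 8.5:
  web: d = 0 cm → contributes +327.5333 cm⁴
  top flange (beyond web): d = 8.1 cm → contributes +640.8741 cm⁴
  bottom flange (beyond web): d = -8.1 cm → contributes +640.8741 cm⁴
Total I = 1609.282 cm⁴.

I_xx ≈ 1609.3 cm⁴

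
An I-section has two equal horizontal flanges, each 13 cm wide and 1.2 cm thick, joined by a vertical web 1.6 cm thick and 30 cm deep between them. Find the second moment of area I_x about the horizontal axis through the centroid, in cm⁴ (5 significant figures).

Split into non-overlapping primitives; take the origin at the lower-left of the bounding box.
Bottom flange: 13 × 1.2, A = 15.6 cm², y = 0.6 cm, Ī = 1.872 cm⁴.
Web: 1.6 × 30, A = 48 cm², y = 16.2 cm, Ī = 3 600 cm⁴.
Top flange: 13 × 1.2, A = 15.6 cm², y = 31.8 cm, Ī = 1.872 cm⁴.
By symmetry the centroid is at mid-height, ȳ = 16.2 cm.
Transfer each piece to the horizontal axis through the centroid using Ī + A·d² with d = y − 16.2:
  bottom flange: d = -15.6 cm → contributes +3798.288 cm⁴
  web: d = 0 cm → contributes +3 600 cm⁴
  top flange: d = 15.6 cm → contributes +3798.288 cm⁴
Total I = 11196.58 cm⁴.

I_x ≈ 1.1197 × 10⁴ cm⁴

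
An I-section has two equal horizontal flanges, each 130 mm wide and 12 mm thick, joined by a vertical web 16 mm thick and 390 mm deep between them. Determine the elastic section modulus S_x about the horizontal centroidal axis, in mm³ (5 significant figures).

Decompose the section into non-overlapping parts with the origin at the bottom-left of its bounding rectangle.
Bottom flange: 130 × 12, A = 1 560 mm², y = 6 mm, Ī = 18 720 mm⁴.
Web: 16 × 390, A = 6 240 mm², y = 207 mm, Ī = 79 092 000 mm⁴.
Top flange: 130 × 12, A = 1 560 mm², y = 408 mm, Ī = 18 720 mm⁴.
By symmetry the centroid is at mid-height, ȳ = 207 mm.
Transfer each piece to the horizontal centroidal axis using Ī + A·d² with d = y − 207:
  bottom flange: d = -201 mm → contributes +63 044 280 mm⁴
  web: d = 0 mm → contributes +79 092 000 mm⁴
  top flange: d = 201 mm → contributes +63 044 280 mm⁴
Total I = 205 180 560 mm⁴.
Extreme fibre distance c = 207 mm; S = I/c = 991210.4 mm³.

S_x ≈ 9.9121 × 10⁵ mm³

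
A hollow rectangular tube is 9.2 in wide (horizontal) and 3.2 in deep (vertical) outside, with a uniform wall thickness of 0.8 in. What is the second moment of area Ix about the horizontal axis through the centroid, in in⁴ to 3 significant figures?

Split into non-overlapping primitives; take the origin at the lower-left of the bounding box.
Outer rectangle: 9.2 × 3.2, A = 29.44 in², y = 1.6 in, Ī = 25.122 in⁴.
Inner void (subtracted): 7.6 × 1.6, A = 12.16 in², y = 1.6 in, Ī = 2.5941 in⁴.
By symmetry the centroid is at mid-height, ȳ = 1.6 in.
All pieces are centred on the horizontal axis through the centroid, so I = ΣĪ (holes subtracted) = 22.528 in⁴.

Ix ≈ 22.5 in⁴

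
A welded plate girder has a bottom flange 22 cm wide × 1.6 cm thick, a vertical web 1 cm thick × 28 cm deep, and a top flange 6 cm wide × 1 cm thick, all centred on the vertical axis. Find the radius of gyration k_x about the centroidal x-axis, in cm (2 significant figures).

k_x ≈ 11 cm

Decompose the section into non-overlapping parts with the origin at the bottom-left of its bounding rectangle.
Bottom plate: 22 × 1.6, A = 35.2 cm², y = 0.8 cm, Ī = 7.509 cm⁴.
Web plate: 1 × 28, A = 28 cm², y = 15.6 cm, Ī = 1 829 cm⁴.
Top plate: 6 × 1, A = 6 cm², y = 30.1 cm, Ī = 0.5 cm⁴.
Centroid: ȳ = ΣA·y / ΣA = 9.329 cm.
Transfer each piece to the centroidal x-axis using Ī + A·d² with d = y − 9.329:
  bottom plate: d = -8.529 cm → contributes +2 568 cm⁴
  web plate: d = 6.271 cm → contributes +2 930 cm⁴
  top plate: d = 20.77 cm → contributes +2 589 cm⁴
Total I = 8 088 cm⁴.
Radius of gyration: k = √(I/A) = √(8 088 / 69.2) = 10.81 cm.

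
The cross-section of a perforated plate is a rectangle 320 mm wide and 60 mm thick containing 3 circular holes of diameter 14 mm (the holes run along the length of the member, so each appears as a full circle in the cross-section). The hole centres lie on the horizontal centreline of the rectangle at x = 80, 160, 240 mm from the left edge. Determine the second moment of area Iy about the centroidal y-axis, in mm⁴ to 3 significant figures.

Decompose the section into non-overlapping parts with the origin at the bottom-left of its bounding rectangle.
Plate: 320 × 60, A = 19 200 mm², x = 160 mm, Ī = 163 840 000 mm⁴.
Hole 1 (subtracted): ⌀14, A = 153.94 mm², x = 80 mm, Ī = 1885.7 mm⁴.
Hole 2 (subtracted): ⌀14, A = 153.94 mm², x = 160 mm, Ī = 1885.7 mm⁴.
Hole 3 (subtracted): ⌀14, A = 153.94 mm², x = 240 mm, Ī = 1885.7 mm⁴.
By symmetry the centroid is at mid-width, x̄ = 160 mm.
Transfer each piece to the centroidal y-axis using Ī + A·d² with d = x − 160:
  plate: d = 0 mm → contributes +163 840 000 mm⁴
  hole 1: d = -80 mm → contributes −987 089 mm⁴
  hole 2: d = 0 mm → contributes −1885.7 mm⁴
  hole 3: d = 80 mm → contributes −987 089 mm⁴
Total I = 161 863 936 mm⁴.

Iy ≈ 1.62 × 10⁸ mm⁴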